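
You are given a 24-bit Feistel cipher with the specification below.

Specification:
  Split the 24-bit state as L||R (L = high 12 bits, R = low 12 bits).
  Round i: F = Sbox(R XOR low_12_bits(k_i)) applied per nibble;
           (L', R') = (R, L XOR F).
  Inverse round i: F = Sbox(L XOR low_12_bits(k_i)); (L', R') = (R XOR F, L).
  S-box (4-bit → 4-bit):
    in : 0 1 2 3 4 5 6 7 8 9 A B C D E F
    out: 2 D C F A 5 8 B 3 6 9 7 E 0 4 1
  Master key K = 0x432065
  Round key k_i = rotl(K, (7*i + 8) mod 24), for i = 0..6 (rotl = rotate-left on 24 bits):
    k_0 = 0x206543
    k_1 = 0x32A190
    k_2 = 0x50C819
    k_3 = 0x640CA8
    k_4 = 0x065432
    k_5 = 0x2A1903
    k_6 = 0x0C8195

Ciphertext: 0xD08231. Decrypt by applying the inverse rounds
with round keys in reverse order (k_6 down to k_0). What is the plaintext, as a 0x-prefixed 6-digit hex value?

0x9DBABE

s_0 = ciphertext = 0xD08231
s_1 = InvRound(s_0, k_6) = 0xC51D08
s_2 = InvRound(s_1, k_5) = 0x854C51
s_3 = InvRound(s_2, k_4) = 0x2D9854
s_4 = InvRound(s_3, k_3) = 0xCE92D9
s_5 = InvRound(s_4, k_2) = 0x8CBCE9
s_6 = InvRound(s_5, k_1) = 0xABE8CB
s_7 = InvRound(s_6, k_0) = 0x9DBABE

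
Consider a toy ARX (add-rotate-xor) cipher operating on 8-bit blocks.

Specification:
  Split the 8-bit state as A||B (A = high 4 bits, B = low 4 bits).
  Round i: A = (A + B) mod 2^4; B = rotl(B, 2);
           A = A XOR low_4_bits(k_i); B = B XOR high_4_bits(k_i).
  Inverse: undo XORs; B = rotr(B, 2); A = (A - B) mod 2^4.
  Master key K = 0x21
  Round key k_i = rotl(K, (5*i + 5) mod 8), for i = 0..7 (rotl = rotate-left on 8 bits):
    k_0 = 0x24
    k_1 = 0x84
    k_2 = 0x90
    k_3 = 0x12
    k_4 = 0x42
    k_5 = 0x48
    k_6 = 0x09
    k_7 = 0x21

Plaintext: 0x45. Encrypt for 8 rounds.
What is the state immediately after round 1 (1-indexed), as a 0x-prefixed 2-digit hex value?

0xD7

s_0 = plaintext = 0x45
s_1 = Round(s_0, k_0) = 0xD7
s_2 = Round(s_1, k_1) = 0x05
s_3 = Round(s_2, k_2) = 0x5C
s_4 = Round(s_3, k_3) = 0x32
s_5 = Round(s_4, k_4) = 0x7C
s_6 = Round(s_5, k_5) = 0xB7
s_7 = Round(s_6, k_6) = 0xBD
s_8 = Round(s_7, k_7) = 0x95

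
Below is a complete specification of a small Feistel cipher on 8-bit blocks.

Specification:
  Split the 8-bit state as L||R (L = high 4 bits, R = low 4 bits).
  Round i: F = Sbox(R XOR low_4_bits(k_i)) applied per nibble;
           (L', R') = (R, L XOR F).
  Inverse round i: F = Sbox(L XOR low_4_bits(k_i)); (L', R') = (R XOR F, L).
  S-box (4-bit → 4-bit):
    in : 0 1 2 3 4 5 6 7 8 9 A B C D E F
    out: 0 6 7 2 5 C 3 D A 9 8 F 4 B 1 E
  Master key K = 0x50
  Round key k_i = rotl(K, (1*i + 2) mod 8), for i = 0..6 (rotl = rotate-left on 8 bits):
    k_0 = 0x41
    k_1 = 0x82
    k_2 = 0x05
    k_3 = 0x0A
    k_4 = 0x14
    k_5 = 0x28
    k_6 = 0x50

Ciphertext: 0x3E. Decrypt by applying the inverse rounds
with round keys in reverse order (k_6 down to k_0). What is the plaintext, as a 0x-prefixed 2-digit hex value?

0xCC

s_0 = ciphertext = 0x3E
s_1 = InvRound(s_0, k_6) = 0xC3
s_2 = InvRound(s_1, k_5) = 0x6C
s_3 = InvRound(s_2, k_4) = 0xB6
s_4 = InvRound(s_3, k_3) = 0x0B
s_5 = InvRound(s_4, k_2) = 0x70
s_6 = InvRound(s_5, k_1) = 0xC7
s_7 = InvRound(s_6, k_0) = 0xCC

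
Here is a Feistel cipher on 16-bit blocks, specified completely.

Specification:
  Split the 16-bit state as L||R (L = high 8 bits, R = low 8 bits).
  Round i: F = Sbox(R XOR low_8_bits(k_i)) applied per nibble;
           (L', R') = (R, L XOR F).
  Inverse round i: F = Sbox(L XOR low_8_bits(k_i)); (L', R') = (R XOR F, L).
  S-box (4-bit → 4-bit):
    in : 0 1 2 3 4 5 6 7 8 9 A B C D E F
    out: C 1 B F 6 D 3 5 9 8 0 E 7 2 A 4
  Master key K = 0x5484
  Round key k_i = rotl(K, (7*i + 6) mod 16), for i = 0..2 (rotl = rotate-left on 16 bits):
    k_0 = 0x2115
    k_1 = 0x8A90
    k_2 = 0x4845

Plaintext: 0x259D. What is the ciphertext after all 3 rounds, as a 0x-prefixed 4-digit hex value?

0x2A88

s_0 = plaintext = 0x259D
s_1 = Round(s_0, k_0) = 0x9DBC
s_2 = Round(s_1, k_1) = 0xBC2A
s_3 = Round(s_2, k_2) = 0x2A88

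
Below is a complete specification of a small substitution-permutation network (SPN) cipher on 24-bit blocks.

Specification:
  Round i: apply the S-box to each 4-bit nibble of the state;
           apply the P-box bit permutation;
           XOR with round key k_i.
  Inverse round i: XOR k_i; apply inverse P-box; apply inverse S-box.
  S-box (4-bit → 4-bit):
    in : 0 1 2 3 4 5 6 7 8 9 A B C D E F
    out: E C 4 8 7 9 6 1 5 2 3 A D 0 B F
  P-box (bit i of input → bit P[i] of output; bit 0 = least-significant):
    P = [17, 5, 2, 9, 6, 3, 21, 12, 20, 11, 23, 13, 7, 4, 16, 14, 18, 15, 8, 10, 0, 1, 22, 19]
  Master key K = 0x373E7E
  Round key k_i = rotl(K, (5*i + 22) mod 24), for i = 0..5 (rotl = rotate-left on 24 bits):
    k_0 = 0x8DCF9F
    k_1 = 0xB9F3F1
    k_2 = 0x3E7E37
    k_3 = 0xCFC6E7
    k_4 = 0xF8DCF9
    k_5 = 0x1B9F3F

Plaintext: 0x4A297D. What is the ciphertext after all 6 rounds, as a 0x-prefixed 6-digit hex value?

0x02F24B

s_0 = plaintext = 0x4A297D
s_1 = Round(s_0, k_0) = 0xC847DC
s_2 = Round(s_1, k_1) = 0xE6F064
s_3 = Round(s_2, k_2) = 0x959788
s_4 = Round(s_3, k_3) = 0xF9C2B1
s_5 = Round(s_4, k_4) = 0x310E76
s_6 = Round(s_5, k_5) = 0x02F24B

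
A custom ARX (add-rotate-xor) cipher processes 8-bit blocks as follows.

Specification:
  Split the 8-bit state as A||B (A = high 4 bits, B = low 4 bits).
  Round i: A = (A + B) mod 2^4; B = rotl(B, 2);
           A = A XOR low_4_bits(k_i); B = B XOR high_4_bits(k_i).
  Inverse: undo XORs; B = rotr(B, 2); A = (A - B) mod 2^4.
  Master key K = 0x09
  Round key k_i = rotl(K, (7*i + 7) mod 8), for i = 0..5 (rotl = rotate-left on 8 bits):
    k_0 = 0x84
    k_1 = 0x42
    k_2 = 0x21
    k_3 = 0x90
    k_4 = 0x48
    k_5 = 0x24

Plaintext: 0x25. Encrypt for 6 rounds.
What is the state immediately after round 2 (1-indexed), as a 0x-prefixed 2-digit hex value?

s_0 = plaintext = 0x25
s_1 = Round(s_0, k_0) = 0x3D
s_2 = Round(s_1, k_1) = 0x23
s_3 = Round(s_2, k_2) = 0x4E
s_4 = Round(s_3, k_3) = 0x22
s_5 = Round(s_4, k_4) = 0xCC
s_6 = Round(s_5, k_5) = 0xC1

0x23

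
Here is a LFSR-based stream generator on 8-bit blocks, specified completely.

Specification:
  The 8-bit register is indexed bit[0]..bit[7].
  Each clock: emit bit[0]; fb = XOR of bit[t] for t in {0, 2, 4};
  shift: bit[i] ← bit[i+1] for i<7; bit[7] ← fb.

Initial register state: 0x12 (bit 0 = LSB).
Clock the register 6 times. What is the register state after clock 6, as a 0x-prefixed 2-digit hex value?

reg_0 = 0x12
clock 1: out=0, reg = 0x89
clock 2: out=1, reg = 0xC4
clock 3: out=0, reg = 0xE2
clock 4: out=0, reg = 0x71
clock 5: out=1, reg = 0x38
clock 6: out=0, reg = 0x9C

0x9C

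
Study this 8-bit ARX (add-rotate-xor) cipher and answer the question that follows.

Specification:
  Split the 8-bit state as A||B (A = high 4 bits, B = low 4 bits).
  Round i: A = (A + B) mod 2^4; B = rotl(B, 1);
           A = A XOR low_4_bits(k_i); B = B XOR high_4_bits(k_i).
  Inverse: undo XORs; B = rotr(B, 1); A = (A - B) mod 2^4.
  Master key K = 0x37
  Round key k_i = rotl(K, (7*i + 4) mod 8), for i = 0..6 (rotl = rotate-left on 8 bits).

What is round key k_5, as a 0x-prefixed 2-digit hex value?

K = 0x37
k_0 = rotl(K, (7*0+4) mod 8) = rotl(K, 4) = 0x73
k_1 = rotl(K, (7*1+4) mod 8) = rotl(K, 3) = 0xB9
k_2 = rotl(K, (7*2+4) mod 8) = rotl(K, 2) = 0xDC
k_3 = rotl(K, (7*3+4) mod 8) = rotl(K, 1) = 0x6E
k_4 = rotl(K, (7*4+4) mod 8) = rotl(K, 0) = 0x37
k_5 = rotl(K, (7*5+4) mod 8) = rotl(K, 7) = 0x9B

0x9B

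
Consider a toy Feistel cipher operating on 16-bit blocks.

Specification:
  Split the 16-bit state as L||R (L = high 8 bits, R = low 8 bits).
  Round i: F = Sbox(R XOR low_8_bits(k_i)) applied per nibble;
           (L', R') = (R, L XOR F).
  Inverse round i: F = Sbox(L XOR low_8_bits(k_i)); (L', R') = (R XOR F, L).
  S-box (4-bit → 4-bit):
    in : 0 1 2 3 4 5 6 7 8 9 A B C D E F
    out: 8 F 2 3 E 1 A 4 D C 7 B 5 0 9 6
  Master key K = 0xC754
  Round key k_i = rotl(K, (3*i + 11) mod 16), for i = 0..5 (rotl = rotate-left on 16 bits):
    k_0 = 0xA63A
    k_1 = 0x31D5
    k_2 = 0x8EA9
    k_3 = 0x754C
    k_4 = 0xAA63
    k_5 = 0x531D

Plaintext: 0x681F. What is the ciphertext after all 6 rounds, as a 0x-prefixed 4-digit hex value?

0x19BE

s_0 = plaintext = 0x681F
s_1 = Round(s_0, k_0) = 0x1F49
s_2 = Round(s_1, k_1) = 0x49DA
s_3 = Round(s_2, k_2) = 0xDA0A
s_4 = Round(s_3, k_3) = 0x0A30
s_5 = Round(s_4, k_4) = 0x3019
s_6 = Round(s_5, k_5) = 0x19BE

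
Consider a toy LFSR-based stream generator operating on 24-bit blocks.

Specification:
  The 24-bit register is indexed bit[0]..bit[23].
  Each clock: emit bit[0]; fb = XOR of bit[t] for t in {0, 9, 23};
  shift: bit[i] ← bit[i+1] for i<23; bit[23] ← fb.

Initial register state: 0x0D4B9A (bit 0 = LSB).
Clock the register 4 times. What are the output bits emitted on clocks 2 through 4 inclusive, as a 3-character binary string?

reg_0 = 0x0D4B9A
clock 1: out=0, reg = 0x86A5CD
clock 2: out=1, reg = 0x4352E6
clock 3: out=0, reg = 0xA1A973
clock 4: out=1, reg = 0x50D4B9

101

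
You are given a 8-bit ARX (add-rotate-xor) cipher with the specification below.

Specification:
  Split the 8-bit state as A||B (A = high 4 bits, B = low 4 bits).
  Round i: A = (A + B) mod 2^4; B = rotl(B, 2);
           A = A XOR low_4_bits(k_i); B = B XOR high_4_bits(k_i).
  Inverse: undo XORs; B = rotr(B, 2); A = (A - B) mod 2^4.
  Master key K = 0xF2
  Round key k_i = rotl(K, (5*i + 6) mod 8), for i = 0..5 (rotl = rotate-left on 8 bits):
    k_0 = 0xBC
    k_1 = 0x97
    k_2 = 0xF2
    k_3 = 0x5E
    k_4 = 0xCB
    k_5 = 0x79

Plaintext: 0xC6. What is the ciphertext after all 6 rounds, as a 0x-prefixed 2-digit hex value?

s_0 = plaintext = 0xC6
s_1 = Round(s_0, k_0) = 0xE2
s_2 = Round(s_1, k_1) = 0x71
s_3 = Round(s_2, k_2) = 0xAB
s_4 = Round(s_3, k_3) = 0xBB
s_5 = Round(s_4, k_4) = 0xD2
s_6 = Round(s_5, k_5) = 0x6F

0x6F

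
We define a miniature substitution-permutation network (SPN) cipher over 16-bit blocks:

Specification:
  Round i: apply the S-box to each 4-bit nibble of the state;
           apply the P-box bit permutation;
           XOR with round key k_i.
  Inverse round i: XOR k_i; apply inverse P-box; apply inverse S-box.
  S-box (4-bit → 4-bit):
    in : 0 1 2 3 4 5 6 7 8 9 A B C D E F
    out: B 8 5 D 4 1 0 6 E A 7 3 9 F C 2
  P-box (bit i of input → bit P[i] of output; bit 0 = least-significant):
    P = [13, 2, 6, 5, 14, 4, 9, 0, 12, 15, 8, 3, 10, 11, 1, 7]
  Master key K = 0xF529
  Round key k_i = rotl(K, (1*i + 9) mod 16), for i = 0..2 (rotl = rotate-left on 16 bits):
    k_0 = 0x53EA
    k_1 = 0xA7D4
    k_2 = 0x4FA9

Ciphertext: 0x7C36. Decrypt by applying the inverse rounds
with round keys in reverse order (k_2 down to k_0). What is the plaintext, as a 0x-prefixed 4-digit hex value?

0x1C3D

s_0 = ciphertext = 0x7C36
s_1 = InvRound(s_0, k_2) = 0xE38B
s_2 = InvRound(s_1, k_1) = 0x2107
s_3 = InvRound(s_2, k_0) = 0x1C3D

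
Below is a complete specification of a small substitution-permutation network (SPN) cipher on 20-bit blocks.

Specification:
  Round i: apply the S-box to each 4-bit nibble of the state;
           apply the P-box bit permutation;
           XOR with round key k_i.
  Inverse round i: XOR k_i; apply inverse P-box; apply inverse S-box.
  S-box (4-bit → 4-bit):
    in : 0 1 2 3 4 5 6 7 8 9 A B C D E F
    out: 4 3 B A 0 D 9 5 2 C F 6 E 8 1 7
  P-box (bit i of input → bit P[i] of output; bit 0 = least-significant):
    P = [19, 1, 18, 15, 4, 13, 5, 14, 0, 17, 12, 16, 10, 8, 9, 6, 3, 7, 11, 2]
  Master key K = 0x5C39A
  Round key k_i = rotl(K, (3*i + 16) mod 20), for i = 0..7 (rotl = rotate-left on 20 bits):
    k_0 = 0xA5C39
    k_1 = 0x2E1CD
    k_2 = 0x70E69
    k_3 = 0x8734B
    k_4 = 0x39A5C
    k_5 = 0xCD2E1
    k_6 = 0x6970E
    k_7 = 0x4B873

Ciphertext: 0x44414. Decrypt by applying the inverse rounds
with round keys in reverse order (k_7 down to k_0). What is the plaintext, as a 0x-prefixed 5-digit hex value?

s_0 = ciphertext = 0x44414
s_1 = InvRound(s_0, k_7) = 0x967C3
s_2 = InvRound(s_1, k_6) = 0x2DA35
s_3 = InvRound(s_2, k_5) = 0xCD8E7
s_4 = InvRound(s_3, k_4) = 0x1025F
s_5 = InvRound(s_4, k_3) = 0xD892E
s_6 = InvRound(s_5, k_2) = 0xDA142
s_7 = InvRound(s_6, k_1) = 0x242DF
s_8 = InvRound(s_7, k_0) = 0xC5001

0xC5001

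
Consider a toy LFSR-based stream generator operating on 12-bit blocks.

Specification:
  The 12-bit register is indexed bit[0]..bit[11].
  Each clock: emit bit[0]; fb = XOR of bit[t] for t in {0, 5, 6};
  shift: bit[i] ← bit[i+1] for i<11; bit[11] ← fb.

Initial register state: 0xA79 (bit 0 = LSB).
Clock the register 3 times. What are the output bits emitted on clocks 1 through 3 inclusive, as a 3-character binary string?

reg_0 = 0xA79
clock 1: out=1, reg = 0xD3C
clock 2: out=0, reg = 0xE9E
clock 3: out=0, reg = 0x74F

100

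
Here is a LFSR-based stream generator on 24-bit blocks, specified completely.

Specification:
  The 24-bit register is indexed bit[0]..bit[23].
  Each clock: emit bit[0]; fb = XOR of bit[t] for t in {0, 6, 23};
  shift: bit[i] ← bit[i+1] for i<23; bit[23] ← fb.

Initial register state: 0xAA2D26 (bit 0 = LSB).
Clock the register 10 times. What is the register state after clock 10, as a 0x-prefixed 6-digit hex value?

reg_0 = 0xAA2D26
clock 1: out=0, reg = 0xD51693
clock 2: out=1, reg = 0x6A8B49
clock 3: out=1, reg = 0x3545A4
clock 4: out=0, reg = 0x1AA2D2
clock 5: out=0, reg = 0x8D5169
clock 6: out=1, reg = 0xC6A8B4
clock 7: out=0, reg = 0xE3545A
clock 8: out=0, reg = 0x71AA2D
clock 9: out=1, reg = 0xB8D516
clock 10: out=0, reg = 0xDC6A8B

0xDC6A8B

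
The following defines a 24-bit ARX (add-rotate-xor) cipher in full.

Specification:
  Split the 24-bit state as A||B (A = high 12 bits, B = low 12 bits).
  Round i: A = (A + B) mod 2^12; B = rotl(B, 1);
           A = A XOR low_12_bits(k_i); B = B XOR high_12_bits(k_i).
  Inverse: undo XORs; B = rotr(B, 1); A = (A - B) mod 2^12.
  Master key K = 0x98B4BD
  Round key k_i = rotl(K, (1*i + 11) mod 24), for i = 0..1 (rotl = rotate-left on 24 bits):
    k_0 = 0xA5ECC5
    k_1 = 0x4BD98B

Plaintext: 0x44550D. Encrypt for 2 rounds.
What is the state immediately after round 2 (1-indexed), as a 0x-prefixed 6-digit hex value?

s_0 = plaintext = 0x44550D
s_1 = Round(s_0, k_0) = 0x597044
s_2 = Round(s_1, k_1) = 0xC50435

0xC50435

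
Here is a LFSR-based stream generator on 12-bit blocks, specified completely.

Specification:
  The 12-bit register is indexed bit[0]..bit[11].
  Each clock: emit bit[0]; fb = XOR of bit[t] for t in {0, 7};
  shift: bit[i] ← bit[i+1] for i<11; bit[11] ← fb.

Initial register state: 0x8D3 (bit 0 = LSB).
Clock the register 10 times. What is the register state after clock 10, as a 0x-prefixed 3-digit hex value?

0x20A

reg_0 = 0x8D3
clock 1: out=1, reg = 0x469
clock 2: out=1, reg = 0xA34
clock 3: out=0, reg = 0x51A
clock 4: out=0, reg = 0x28D
clock 5: out=1, reg = 0x146
clock 6: out=0, reg = 0x0A3
clock 7: out=1, reg = 0x051
clock 8: out=1, reg = 0x828
clock 9: out=0, reg = 0x414
clock 10: out=0, reg = 0x20A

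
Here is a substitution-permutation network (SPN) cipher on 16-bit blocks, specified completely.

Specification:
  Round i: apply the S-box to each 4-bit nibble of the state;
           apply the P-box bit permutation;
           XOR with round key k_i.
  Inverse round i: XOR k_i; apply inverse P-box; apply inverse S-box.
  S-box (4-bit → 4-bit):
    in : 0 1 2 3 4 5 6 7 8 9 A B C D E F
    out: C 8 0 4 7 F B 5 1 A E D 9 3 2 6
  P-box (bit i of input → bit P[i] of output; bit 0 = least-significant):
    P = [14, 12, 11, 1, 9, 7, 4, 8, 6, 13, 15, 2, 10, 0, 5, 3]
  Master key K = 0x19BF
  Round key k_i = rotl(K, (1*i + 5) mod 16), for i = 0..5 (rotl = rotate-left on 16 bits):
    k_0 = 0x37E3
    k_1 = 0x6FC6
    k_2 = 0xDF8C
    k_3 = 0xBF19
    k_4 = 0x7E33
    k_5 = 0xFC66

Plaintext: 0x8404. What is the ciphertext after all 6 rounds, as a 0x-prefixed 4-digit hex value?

s_0 = plaintext = 0x8404
s_1 = Round(s_0, k_0) = 0xCAB3
s_2 = Round(s_1, k_1) = 0xC0DA
s_3 = Round(s_2, k_2) = 0x4102
s_4 = Round(s_3, k_3) = 0xBA2C
s_5 = Round(s_4, k_4) = 0x9A1D
s_6 = Round(s_5, k_5) = 0x0D6B

0x0D6B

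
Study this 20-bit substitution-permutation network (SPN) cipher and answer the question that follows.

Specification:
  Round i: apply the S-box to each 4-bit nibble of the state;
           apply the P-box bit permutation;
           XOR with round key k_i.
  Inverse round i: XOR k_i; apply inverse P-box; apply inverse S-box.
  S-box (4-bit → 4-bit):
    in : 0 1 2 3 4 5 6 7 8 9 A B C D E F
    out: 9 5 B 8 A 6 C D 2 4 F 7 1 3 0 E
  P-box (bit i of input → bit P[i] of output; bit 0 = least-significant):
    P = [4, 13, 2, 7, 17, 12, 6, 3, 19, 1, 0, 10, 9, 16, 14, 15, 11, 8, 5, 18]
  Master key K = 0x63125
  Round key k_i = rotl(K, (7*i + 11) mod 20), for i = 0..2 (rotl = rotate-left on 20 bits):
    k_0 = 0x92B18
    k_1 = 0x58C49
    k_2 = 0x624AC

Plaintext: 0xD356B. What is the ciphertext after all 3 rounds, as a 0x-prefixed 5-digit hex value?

s_0 = plaintext = 0xD356B
s_1 = Round(s_0, k_0) = 0x98247
s_2 = Round(s_1, k_1) = 0xC98F7
s_3 = Round(s_2, k_2) = 0x67C72

0x67C72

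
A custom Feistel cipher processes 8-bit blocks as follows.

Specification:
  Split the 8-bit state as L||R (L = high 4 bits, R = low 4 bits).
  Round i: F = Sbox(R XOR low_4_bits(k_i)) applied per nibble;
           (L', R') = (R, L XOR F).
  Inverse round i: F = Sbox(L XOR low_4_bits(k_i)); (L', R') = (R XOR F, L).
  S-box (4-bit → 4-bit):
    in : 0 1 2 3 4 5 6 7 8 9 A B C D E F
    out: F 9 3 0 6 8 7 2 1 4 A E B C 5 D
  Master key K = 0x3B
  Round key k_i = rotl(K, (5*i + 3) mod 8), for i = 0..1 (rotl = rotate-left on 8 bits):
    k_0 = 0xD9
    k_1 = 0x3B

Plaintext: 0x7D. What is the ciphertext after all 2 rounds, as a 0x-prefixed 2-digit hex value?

0x17

s_0 = plaintext = 0x7D
s_1 = Round(s_0, k_0) = 0xD1
s_2 = Round(s_1, k_1) = 0x17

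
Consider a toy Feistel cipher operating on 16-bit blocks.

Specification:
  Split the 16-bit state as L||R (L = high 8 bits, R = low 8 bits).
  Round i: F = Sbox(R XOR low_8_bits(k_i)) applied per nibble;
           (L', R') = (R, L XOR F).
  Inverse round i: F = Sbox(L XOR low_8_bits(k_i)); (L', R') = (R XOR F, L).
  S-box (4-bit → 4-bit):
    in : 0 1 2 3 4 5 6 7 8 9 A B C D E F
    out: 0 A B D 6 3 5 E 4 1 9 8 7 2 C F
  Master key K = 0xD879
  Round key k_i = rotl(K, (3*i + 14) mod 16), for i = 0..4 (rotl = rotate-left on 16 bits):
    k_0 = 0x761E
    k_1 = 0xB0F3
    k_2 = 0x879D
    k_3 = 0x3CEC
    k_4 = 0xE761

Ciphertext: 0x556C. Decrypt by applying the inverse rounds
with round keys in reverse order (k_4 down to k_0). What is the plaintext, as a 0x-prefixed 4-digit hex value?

0xBDE8

s_0 = ciphertext = 0x556C
s_1 = InvRound(s_0, k_4) = 0xBA55
s_2 = InvRound(s_1, k_3) = 0x60BA
s_3 = InvRound(s_2, k_2) = 0x4860
s_4 = InvRound(s_3, k_1) = 0xE848
s_5 = InvRound(s_4, k_0) = 0xBDE8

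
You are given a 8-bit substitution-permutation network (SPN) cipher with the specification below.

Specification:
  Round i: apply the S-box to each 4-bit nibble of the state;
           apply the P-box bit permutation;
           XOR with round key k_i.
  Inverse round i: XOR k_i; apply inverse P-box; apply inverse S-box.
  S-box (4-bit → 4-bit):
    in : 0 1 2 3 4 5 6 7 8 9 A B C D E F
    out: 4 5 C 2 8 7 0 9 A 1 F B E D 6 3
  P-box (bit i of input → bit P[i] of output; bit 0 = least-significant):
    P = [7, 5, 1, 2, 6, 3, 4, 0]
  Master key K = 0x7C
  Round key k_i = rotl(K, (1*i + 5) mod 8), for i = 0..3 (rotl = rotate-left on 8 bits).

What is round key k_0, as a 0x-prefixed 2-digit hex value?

K = 0x7C
k_0 = rotl(K, (1*0+5) mod 8) = rotl(K, 5) = 0x8F

0x8F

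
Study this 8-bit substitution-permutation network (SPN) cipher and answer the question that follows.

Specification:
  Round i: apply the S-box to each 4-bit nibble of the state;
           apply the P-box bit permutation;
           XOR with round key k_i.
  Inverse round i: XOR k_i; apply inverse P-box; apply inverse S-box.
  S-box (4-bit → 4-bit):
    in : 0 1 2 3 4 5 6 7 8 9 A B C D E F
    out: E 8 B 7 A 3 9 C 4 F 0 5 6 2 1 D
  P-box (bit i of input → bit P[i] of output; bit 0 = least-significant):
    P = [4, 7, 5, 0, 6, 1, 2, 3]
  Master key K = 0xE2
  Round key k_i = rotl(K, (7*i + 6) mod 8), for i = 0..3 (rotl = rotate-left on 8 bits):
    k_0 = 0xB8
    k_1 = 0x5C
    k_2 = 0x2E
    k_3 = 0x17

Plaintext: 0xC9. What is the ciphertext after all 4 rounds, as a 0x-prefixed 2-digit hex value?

0x04

s_0 = plaintext = 0xC9
s_1 = Round(s_0, k_0) = 0x0F
s_2 = Round(s_1, k_1) = 0x63
s_3 = Round(s_2, k_2) = 0xD6
s_4 = Round(s_3, k_3) = 0x04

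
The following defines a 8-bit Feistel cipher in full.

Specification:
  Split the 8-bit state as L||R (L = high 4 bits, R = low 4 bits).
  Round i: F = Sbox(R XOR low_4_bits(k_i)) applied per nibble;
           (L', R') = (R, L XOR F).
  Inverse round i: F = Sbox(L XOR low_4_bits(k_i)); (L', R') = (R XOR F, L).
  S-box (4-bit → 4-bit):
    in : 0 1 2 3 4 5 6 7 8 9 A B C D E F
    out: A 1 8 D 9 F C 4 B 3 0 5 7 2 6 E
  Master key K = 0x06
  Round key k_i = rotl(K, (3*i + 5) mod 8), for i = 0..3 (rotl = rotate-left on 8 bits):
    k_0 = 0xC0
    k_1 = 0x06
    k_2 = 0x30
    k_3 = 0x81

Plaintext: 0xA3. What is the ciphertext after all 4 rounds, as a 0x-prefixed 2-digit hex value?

s_0 = plaintext = 0xA3
s_1 = Round(s_0, k_0) = 0x37
s_2 = Round(s_1, k_1) = 0x72
s_3 = Round(s_2, k_2) = 0x2F
s_4 = Round(s_3, k_3) = 0xF4

0xF4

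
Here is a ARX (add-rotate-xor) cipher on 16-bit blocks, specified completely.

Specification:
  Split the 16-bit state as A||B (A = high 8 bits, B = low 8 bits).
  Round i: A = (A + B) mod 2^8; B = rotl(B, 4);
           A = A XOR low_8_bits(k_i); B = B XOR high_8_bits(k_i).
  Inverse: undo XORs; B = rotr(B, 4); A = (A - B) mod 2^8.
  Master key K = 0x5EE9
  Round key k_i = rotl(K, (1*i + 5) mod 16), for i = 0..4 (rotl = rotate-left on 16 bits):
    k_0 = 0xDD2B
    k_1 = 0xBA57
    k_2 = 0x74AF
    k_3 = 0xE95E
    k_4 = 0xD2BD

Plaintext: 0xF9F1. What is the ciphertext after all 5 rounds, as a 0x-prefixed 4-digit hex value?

0x4951

s_0 = plaintext = 0xF9F1
s_1 = Round(s_0, k_0) = 0xC1C2
s_2 = Round(s_1, k_1) = 0xD496
s_3 = Round(s_2, k_2) = 0xC51D
s_4 = Round(s_3, k_3) = 0xBC38
s_5 = Round(s_4, k_4) = 0x4951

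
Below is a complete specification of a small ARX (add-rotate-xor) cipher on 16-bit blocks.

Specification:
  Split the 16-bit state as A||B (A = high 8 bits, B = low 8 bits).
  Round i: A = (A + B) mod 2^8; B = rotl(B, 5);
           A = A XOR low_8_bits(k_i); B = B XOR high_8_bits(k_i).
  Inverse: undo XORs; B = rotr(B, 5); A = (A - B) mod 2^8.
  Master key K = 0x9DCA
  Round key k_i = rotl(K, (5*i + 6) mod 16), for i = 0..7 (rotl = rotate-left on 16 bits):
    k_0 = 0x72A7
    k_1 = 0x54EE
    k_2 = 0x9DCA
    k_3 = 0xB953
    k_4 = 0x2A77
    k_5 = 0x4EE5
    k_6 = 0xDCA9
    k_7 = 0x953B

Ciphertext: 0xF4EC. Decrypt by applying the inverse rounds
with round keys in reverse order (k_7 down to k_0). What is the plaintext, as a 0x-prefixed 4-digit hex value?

0x24E8

s_0 = ciphertext = 0xF4EC
s_1 = InvRound(s_0, k_7) = 0x04CB
s_2 = InvRound(s_1, k_6) = 0xF5B8
s_3 = InvRound(s_2, k_5) = 0x59B7
s_4 = InvRound(s_3, k_4) = 0x42EC
s_5 = InvRound(s_4, k_3) = 0x67AA
s_6 = InvRound(s_5, k_2) = 0xF4B9
s_7 = InvRound(s_6, k_1) = 0xAB6F
s_8 = InvRound(s_7, k_0) = 0x24E8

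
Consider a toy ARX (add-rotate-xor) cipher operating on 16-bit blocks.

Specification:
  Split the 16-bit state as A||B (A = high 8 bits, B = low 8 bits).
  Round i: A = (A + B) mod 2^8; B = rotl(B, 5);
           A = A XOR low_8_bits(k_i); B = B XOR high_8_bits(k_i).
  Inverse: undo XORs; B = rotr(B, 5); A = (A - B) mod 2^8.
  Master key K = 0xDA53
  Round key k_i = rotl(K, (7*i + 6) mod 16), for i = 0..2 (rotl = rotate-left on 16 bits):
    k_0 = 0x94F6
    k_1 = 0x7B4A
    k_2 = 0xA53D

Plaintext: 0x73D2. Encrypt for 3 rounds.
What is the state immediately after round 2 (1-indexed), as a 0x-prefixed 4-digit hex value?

s_0 = plaintext = 0x73D2
s_1 = Round(s_0, k_0) = 0xB3CE
s_2 = Round(s_1, k_1) = 0xCBA2
s_3 = Round(s_2, k_2) = 0x50F1

0xCBA2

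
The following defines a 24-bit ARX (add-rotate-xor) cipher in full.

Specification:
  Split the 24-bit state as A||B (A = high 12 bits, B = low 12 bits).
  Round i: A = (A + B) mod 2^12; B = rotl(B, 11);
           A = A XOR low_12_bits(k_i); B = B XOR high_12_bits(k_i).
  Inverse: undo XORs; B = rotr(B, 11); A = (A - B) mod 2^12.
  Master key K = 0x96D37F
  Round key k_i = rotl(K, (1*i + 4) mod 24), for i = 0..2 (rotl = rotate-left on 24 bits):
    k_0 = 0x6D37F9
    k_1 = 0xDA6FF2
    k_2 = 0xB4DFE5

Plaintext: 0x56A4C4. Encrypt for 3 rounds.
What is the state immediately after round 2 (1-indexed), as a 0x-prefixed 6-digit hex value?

s_0 = plaintext = 0x56A4C4
s_1 = Round(s_0, k_0) = 0xDD74B1
s_2 = Round(s_1, k_1) = 0xD7A7FE
s_3 = Round(s_2, k_2) = 0xA9D8B2

0xD7A7FE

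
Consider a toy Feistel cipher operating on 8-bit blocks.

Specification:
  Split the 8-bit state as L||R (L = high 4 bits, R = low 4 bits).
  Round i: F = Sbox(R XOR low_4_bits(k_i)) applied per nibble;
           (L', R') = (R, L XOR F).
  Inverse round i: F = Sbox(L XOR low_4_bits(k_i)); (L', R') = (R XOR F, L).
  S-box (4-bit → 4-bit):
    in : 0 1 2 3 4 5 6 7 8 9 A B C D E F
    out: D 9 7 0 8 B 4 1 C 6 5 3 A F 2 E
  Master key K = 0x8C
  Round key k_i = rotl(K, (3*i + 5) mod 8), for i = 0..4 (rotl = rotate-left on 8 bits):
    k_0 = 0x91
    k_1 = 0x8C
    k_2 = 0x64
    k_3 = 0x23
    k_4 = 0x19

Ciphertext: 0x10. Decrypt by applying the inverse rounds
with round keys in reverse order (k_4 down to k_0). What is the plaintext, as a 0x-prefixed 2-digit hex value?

s_0 = ciphertext = 0x10
s_1 = InvRound(s_0, k_4) = 0xC1
s_2 = InvRound(s_1, k_3) = 0xFC
s_3 = InvRound(s_2, k_2) = 0xFF
s_4 = InvRound(s_3, k_1) = 0xFF
s_5 = InvRound(s_4, k_0) = 0xDF

0xDF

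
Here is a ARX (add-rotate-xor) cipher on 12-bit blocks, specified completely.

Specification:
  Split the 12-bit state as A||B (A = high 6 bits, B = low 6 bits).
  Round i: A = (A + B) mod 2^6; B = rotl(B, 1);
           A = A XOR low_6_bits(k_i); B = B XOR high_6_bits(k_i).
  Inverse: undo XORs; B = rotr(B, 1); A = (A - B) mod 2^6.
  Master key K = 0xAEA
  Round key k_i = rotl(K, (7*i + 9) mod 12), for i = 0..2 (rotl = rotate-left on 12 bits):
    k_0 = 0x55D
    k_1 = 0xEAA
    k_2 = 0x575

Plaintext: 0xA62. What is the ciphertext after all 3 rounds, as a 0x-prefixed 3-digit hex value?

s_0 = plaintext = 0xA62
s_1 = Round(s_0, k_0) = 0x590
s_2 = Round(s_1, k_1) = 0x31A
s_3 = Round(s_2, k_2) = 0x4E1

0x4E1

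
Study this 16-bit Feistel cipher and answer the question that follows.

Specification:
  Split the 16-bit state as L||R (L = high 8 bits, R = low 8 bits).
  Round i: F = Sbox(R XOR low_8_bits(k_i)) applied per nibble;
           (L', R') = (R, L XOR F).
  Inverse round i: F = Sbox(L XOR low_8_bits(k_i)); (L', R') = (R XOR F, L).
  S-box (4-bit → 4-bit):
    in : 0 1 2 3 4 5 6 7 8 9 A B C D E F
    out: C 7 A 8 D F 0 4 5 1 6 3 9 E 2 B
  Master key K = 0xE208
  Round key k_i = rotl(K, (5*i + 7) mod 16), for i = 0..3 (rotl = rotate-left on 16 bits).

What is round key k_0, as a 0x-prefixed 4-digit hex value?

K = 0xE208
k_0 = rotl(K, (5*0+7) mod 16) = rotl(K, 7) = 0x0471

0x0471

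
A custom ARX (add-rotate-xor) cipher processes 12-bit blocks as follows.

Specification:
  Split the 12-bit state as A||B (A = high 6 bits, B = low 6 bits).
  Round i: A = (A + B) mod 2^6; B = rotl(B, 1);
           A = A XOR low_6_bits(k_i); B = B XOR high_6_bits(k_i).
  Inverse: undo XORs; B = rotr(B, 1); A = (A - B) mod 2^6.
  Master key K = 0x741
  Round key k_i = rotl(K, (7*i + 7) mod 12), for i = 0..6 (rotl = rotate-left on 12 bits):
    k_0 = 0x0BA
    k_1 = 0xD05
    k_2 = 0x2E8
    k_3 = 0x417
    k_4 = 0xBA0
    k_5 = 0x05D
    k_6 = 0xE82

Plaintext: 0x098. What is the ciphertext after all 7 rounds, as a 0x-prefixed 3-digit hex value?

s_0 = plaintext = 0x098
s_1 = Round(s_0, k_0) = 0x832
s_2 = Round(s_1, k_1) = 0x5D1
s_3 = Round(s_2, k_2) = 0x029
s_4 = Round(s_3, k_3) = 0xF83
s_5 = Round(s_4, k_4) = 0x868
s_6 = Round(s_5, k_5) = 0x510
s_7 = Round(s_6, k_6) = 0x99A

0x99A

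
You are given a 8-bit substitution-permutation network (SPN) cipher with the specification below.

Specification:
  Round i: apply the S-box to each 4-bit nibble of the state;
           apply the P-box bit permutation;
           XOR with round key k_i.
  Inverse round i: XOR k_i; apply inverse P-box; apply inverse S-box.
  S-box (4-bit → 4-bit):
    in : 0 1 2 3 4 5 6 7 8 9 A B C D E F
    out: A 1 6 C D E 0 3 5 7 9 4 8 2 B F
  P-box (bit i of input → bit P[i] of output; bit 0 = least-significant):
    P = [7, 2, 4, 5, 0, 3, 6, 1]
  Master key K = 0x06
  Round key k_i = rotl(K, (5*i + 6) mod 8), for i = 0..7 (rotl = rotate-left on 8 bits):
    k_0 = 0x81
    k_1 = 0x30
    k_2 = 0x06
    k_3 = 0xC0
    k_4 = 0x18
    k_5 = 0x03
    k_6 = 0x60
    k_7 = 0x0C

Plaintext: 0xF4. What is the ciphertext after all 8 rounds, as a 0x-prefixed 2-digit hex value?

s_0 = plaintext = 0xF4
s_1 = Round(s_0, k_0) = 0x7A
s_2 = Round(s_1, k_1) = 0x99
s_3 = Round(s_2, k_2) = 0xDB
s_4 = Round(s_3, k_3) = 0xD8
s_5 = Round(s_4, k_4) = 0x80
s_6 = Round(s_5, k_5) = 0x66
s_7 = Round(s_6, k_6) = 0x60
s_8 = Round(s_7, k_7) = 0x28

0x28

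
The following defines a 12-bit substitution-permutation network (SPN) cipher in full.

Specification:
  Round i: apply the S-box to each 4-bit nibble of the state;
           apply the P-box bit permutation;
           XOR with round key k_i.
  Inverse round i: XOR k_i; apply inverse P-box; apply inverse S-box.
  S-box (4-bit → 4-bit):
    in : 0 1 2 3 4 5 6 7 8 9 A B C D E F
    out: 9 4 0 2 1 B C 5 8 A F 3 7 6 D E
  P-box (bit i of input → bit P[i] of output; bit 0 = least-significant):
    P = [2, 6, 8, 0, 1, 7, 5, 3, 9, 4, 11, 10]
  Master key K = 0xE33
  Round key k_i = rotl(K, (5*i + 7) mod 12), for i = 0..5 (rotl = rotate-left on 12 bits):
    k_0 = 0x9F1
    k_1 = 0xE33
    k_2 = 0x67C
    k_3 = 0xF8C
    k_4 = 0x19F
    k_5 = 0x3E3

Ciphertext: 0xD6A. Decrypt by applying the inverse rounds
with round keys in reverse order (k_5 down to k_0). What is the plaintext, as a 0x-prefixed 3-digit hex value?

s_0 = ciphertext = 0xD6A
s_1 = InvRound(s_0, k_5) = 0xE98
s_2 = InvRound(s_1, k_4) = 0xE4E
s_3 = InvRound(s_2, k_3) = 0x2BD
s_4 = InvRound(s_3, k_2) = 0x839
s_5 = InvRound(s_4, k_1) = 0x002
s_6 = InvRound(s_5, k_0) = 0xDCF

0xDCF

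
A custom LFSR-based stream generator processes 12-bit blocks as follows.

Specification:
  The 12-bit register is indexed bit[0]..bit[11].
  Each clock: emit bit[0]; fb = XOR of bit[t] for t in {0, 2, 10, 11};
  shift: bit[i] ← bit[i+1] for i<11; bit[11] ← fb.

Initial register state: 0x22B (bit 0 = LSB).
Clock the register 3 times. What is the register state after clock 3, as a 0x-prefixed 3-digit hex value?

reg_0 = 0x22B
clock 1: out=1, reg = 0x915
clock 2: out=1, reg = 0xC8A
clock 3: out=0, reg = 0x645

0x645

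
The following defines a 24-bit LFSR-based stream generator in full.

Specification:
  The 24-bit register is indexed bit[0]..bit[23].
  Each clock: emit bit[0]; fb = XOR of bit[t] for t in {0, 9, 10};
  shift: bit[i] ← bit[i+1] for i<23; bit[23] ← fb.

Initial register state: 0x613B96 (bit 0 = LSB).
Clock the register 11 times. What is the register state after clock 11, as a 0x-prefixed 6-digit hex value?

0x68AC27

reg_0 = 0x613B96
clock 1: out=0, reg = 0xB09DCB
clock 2: out=1, reg = 0x584EE5
clock 3: out=1, reg = 0xAC2772
clock 4: out=0, reg = 0x5613B9
clock 5: out=1, reg = 0x2B09DC
clock 6: out=0, reg = 0x1584EE
clock 7: out=0, reg = 0x8AC277
clock 8: out=1, reg = 0x45613B
clock 9: out=1, reg = 0xA2B09D
clock 10: out=1, reg = 0xD1584E
clock 11: out=0, reg = 0x68AC27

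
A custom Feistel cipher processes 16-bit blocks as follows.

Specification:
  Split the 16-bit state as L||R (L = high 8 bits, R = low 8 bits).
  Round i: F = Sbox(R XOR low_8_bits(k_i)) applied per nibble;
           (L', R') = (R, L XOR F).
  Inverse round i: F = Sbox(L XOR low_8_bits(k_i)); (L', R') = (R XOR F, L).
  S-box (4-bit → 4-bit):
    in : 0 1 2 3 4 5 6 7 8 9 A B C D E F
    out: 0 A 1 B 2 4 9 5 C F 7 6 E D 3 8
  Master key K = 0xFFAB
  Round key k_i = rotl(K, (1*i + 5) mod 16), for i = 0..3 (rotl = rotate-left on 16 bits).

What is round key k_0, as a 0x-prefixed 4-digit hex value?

0xF57F

K = 0xFFAB
k_0 = rotl(K, (1*0+5) mod 16) = rotl(K, 5) = 0xF57F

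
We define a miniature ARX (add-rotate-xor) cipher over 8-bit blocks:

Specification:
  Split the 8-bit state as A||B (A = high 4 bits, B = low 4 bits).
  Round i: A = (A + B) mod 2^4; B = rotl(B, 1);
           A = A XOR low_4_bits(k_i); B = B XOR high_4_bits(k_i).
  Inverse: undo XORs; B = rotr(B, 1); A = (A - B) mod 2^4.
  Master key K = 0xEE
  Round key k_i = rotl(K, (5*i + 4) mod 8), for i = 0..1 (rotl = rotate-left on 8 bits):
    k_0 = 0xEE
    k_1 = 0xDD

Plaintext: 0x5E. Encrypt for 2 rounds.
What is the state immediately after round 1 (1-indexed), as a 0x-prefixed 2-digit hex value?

s_0 = plaintext = 0x5E
s_1 = Round(s_0, k_0) = 0xD3
s_2 = Round(s_1, k_1) = 0xDB

0xD3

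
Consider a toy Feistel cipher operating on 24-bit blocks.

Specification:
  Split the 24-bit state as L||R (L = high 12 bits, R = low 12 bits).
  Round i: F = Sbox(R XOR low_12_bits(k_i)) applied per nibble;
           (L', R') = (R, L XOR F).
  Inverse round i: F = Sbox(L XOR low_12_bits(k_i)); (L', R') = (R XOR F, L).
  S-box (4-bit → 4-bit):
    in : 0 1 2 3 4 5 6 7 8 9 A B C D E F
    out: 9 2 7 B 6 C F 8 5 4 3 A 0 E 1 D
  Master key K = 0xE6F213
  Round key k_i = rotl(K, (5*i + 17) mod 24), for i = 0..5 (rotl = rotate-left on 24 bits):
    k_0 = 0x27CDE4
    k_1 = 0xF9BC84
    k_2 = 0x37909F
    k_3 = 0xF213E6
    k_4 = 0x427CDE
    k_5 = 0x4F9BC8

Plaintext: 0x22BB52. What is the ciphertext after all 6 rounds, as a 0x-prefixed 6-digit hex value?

0x63942F

s_0 = plaintext = 0x22BB52
s_1 = Round(s_0, k_0) = 0xB52D84
s_2 = Round(s_1, k_1) = 0xD849CB
s_3 = Round(s_2, k_2) = 0x9CB942
s_4 = Round(s_3, k_3) = 0x942AFD
s_5 = Round(s_4, k_4) = 0xAFD639
s_6 = Round(s_5, k_5) = 0x63942F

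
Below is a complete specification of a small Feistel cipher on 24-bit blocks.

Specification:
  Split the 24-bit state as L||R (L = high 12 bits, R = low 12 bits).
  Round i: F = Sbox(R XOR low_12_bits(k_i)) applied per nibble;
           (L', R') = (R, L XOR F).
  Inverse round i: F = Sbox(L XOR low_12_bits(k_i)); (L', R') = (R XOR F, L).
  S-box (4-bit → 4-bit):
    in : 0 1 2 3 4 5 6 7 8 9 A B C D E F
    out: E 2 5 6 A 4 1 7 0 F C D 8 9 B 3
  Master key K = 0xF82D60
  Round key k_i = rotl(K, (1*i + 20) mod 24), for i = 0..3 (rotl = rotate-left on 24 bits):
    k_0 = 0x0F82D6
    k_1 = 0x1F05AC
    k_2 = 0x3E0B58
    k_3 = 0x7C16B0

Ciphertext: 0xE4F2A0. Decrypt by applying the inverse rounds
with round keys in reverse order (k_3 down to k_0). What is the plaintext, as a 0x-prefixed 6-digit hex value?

0xD89888

s_0 = ciphertext = 0xE4F2A0
s_1 = InvRound(s_0, k_3) = 0x293E4F
s_2 = InvRound(s_1, k_2) = 0x1C2293
s_3 = InvRound(s_2, k_1) = 0x8881C2
s_4 = InvRound(s_3, k_0) = 0xD89888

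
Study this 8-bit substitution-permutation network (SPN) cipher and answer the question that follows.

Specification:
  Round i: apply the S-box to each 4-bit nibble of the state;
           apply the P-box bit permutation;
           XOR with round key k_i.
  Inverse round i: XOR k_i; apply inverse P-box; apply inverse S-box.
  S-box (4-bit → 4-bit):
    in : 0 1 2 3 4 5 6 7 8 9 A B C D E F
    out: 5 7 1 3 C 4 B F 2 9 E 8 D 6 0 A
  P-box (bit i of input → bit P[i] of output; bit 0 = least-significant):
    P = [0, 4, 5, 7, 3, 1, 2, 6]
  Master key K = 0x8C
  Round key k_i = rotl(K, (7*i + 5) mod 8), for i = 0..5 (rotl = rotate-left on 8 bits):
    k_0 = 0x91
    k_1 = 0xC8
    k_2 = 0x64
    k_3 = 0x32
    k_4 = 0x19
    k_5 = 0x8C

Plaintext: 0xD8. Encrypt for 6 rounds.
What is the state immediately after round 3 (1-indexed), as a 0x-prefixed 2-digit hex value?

0xAA

s_0 = plaintext = 0xD8
s_1 = Round(s_0, k_0) = 0x87
s_2 = Round(s_1, k_1) = 0x7B
s_3 = Round(s_2, k_2) = 0xAA
s_4 = Round(s_3, k_3) = 0xC4
s_5 = Round(s_4, k_4) = 0xF5
s_6 = Round(s_5, k_5) = 0xEE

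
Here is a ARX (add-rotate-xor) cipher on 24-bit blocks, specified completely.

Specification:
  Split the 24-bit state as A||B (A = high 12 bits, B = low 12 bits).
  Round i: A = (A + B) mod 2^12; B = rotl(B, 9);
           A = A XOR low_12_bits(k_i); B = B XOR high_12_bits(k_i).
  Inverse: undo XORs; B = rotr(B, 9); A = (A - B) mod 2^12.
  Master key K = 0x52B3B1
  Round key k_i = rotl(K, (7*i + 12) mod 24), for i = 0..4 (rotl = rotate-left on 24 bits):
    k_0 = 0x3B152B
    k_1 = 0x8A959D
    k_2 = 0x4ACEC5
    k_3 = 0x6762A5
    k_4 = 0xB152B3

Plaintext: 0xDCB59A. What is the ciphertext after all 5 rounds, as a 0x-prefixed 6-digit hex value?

s_0 = plaintext = 0xDCB59A
s_1 = Round(s_0, k_0) = 0x64E702
s_2 = Round(s_1, k_1) = 0x8CDC49
s_3 = Round(s_2, k_2) = 0xBD3725
s_4 = Round(s_3, k_3) = 0x05DC92
s_5 = Round(s_4, k_4) = 0xE5CE87

0xE5CE87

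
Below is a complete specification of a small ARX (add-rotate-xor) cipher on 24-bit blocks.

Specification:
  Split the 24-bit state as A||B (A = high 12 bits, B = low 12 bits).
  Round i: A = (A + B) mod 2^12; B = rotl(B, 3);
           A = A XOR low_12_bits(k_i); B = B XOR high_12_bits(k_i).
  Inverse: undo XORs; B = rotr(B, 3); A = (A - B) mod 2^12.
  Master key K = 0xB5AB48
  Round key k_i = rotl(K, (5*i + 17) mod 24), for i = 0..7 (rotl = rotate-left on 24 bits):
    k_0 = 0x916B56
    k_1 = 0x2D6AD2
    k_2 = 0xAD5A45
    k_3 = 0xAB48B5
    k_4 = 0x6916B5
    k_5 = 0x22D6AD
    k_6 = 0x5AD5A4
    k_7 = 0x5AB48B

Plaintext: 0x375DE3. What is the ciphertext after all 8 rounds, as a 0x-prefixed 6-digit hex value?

0x4C1808

s_0 = plaintext = 0x375DE3
s_1 = Round(s_0, k_0) = 0xA0E608
s_2 = Round(s_1, k_1) = 0xAC4295
s_3 = Round(s_2, k_2) = 0x71CE7C
s_4 = Round(s_3, k_3) = 0xD2D953
s_5 = Round(s_4, k_4) = 0x035C0D
s_6 = Round(s_5, k_5) = 0xAEF243
s_7 = Round(s_6, k_6) = 0x8967B4
s_8 = Round(s_7, k_7) = 0x4C1808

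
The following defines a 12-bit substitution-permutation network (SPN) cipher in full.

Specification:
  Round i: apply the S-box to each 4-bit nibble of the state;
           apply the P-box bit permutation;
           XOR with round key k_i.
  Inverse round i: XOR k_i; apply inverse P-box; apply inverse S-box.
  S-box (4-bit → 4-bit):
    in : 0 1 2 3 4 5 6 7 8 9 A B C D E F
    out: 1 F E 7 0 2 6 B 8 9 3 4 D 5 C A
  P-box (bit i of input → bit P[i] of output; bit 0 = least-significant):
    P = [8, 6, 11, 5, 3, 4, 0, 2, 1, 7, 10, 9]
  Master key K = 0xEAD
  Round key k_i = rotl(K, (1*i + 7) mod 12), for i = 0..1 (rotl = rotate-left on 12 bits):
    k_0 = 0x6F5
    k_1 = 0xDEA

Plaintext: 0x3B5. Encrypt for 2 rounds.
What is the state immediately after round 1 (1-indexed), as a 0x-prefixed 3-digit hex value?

0x236

s_0 = plaintext = 0x3B5
s_1 = Round(s_0, k_0) = 0x236
s_2 = Round(s_1, k_1) = 0x333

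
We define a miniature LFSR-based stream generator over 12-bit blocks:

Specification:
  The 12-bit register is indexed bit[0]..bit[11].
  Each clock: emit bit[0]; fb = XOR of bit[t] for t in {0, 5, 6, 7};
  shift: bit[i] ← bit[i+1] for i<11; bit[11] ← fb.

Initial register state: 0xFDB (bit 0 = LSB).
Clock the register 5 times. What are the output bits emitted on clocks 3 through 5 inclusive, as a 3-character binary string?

011

reg_0 = 0xFDB
clock 1: out=1, reg = 0xFED
clock 2: out=1, reg = 0x7F6
clock 3: out=0, reg = 0xBFB
clock 4: out=1, reg = 0x5FD
clock 5: out=1, reg = 0x2FE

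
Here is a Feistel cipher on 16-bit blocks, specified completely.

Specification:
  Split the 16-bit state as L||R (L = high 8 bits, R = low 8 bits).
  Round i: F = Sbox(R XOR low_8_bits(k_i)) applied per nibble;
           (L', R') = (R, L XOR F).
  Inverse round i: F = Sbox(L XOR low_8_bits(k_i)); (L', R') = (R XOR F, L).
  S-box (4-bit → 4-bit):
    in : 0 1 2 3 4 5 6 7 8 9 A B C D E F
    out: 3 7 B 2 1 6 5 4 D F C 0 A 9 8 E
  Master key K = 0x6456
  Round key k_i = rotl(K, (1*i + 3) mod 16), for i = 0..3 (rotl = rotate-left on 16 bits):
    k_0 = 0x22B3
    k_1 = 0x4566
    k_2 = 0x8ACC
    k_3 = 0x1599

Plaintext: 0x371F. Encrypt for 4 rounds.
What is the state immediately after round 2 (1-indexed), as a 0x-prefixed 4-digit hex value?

0xFDEF

s_0 = plaintext = 0x371F
s_1 = Round(s_0, k_0) = 0x1FFD
s_2 = Round(s_1, k_1) = 0xFDEF
s_3 = Round(s_2, k_2) = 0xEF4F
s_4 = Round(s_3, k_3) = 0x4F7A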